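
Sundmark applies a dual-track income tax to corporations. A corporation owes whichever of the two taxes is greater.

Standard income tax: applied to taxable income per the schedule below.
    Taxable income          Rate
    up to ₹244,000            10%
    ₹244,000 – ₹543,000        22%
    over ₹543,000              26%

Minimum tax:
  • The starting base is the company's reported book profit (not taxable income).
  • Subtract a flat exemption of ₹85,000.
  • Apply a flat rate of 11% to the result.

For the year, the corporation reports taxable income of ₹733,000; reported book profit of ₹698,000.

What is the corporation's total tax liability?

Standard income tax:
  ₹244,000 × 10% = ₹24,400
  ₹299,000 × 22% = ₹65,780
  ₹190,000 × 26% = ₹49,400
  → ₹139,580

Minimum tax:
  Base (reported book profit): ₹698,000
  Less exemption ₹85,000 → base ₹613,000
  ₹613,000 × 11% = ₹67,430

₹139,580 > ₹67,430, so the standard income tax governs.

₹139,580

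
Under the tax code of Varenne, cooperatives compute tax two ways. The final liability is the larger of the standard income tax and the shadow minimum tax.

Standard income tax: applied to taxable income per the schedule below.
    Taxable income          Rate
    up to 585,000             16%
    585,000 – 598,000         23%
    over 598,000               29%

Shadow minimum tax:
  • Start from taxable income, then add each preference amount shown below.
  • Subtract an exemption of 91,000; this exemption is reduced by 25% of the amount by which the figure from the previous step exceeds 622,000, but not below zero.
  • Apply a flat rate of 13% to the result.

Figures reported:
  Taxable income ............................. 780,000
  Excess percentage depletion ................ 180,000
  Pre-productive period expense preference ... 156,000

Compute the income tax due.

Shadow minimum tax:
  Adjusted income: 780,000 + 180,000 + 156,000 = 1,116,000
  Exemption: 25% × (1,116,000 − 622,000) = 123,500 ≥ 91,000, so the exemption is fully phased out
  Base: 1,116,000 − 0 = 1,116,000
  1,116,000 × 13% = 145,080

Standard income tax:
  585,000 × 16% = 93,600
  13,000 × 23% = 2,990
  182,000 × 29% = 52,780
  → 149,370

149,370 > 145,080, so the standard income tax governs.

149,370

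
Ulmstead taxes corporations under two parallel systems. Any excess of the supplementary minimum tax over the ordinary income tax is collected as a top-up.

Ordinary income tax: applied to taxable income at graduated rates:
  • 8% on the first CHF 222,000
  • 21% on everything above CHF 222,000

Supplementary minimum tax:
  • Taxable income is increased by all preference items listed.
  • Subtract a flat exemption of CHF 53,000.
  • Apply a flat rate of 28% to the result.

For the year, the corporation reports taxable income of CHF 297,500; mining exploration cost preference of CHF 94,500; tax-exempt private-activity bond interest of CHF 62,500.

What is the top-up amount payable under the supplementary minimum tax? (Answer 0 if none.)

CHF 78,805

Supplementary minimum tax:
  Adjusted income: CHF 297,500 + CHF 94,500 + CHF 62,500 = CHF 454,500
  Less exemption CHF 53,000 → base CHF 401,500
  CHF 401,500 × 28% = CHF 112,420

Ordinary income tax:
  CHF 222,000 × 8% = CHF 17,760
  CHF 75,500 × 21% = CHF 15,855
  → CHF 33,615

Excess of supplementary minimum tax over ordinary income tax: CHF 112,420 − CHF 33,615 = CHF 78,805.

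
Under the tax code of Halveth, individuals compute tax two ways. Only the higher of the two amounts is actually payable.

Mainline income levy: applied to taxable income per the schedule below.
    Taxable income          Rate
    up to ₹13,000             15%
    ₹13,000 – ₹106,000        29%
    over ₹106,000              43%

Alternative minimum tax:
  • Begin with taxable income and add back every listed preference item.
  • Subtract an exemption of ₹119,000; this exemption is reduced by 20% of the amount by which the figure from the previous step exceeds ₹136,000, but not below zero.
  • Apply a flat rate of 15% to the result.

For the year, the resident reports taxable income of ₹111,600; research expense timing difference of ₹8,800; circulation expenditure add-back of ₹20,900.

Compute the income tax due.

Alternative minimum tax:
  Adjusted income: ₹111,600 + ₹8,800 + ₹20,900 = ₹141,300
  Exemption: ₹119,000 − 20% × (₹141,300 − ₹136,000) = ₹119,000 − ₹1,060 = ₹117,940
  Base: ₹141,300 − ₹117,940 = ₹23,360
  ₹23,360 × 15% = ₹3,504

Mainline income levy:
  ₹13,000 × 15% = ₹1,950
  ₹93,000 × 29% = ₹26,970
  ₹5,600 × 43% = ₹2,408
  → ₹31,328

₹31,328 > ₹3,504, so the mainline income levy governs.

₹31,328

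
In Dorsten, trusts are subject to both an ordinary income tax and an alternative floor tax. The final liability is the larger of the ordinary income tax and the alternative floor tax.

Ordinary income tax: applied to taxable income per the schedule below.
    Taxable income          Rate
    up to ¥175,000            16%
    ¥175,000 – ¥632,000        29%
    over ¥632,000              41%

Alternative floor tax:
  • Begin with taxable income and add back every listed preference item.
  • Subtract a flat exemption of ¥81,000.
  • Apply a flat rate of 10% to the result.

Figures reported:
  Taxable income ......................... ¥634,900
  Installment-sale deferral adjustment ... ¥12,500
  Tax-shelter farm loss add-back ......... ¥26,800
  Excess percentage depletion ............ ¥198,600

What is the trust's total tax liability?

Alternative floor tax:
  Adjusted income: ¥634,900 + ¥12,500 + ¥26,800 + ¥198,600 = ¥872,800
  Less exemption ¥81,000 → base ¥791,800
  ¥791,800 × 10% = ¥79,180

Ordinary income tax:
  ¥175,000 × 16% = ¥28,000
  ¥457,000 × 29% = ¥132,530
  ¥2,900 × 41% = ¥1,189
  → ¥161,719

¥161,719 > ¥79,180, so the ordinary income tax governs.

¥161,719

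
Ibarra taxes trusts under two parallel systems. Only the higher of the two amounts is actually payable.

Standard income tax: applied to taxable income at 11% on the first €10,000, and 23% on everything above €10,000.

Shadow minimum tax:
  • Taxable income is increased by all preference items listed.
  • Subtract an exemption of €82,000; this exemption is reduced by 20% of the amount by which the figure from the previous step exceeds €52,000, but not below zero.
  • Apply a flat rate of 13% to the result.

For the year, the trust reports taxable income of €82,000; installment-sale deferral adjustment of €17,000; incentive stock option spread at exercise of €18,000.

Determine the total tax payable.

€17,660

Standard income tax:
  €10,000 × 11% = €1,100
  €72,000 × 23% = €16,560
  → €17,660

Shadow minimum tax:
  Adjusted income: €82,000 + €17,000 + €18,000 = €117,000
  Exemption: €82,000 − 20% × (€117,000 − €52,000) = €82,000 − €13,000 = €69,000
  Base: €117,000 − €69,000 = €48,000
  €48,000 × 13% = €6,240

€17,660 > €6,240, so the standard income tax governs.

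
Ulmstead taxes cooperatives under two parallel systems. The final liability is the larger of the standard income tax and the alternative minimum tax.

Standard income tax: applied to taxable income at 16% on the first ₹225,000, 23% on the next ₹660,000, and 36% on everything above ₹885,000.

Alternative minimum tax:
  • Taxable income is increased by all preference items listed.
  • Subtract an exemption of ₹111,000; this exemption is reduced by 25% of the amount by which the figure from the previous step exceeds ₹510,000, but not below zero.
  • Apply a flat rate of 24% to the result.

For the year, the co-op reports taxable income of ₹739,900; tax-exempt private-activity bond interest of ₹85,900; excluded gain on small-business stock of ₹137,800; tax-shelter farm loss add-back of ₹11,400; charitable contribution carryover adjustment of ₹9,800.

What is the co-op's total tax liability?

₹236,352

Standard income tax:
  ₹225,000 × 16% = ₹36,000
  ₹514,900 × 23% = ₹118,427
  → ₹154,427

Alternative minimum tax:
  Adjusted income: ₹739,900 + ₹85,900 + ₹137,800 + ₹11,400 + ₹9,800 = ₹984,800
  Exemption: 25% × (₹984,800 − ₹510,000) = ₹118,700 ≥ ₹111,000, so the exemption is fully phased out
  Base: ₹984,800 − ₹0 = ₹984,800
  ₹984,800 × 24% = ₹236,352

₹236,352 > ₹154,427, so the alternative minimum tax is the binding amount.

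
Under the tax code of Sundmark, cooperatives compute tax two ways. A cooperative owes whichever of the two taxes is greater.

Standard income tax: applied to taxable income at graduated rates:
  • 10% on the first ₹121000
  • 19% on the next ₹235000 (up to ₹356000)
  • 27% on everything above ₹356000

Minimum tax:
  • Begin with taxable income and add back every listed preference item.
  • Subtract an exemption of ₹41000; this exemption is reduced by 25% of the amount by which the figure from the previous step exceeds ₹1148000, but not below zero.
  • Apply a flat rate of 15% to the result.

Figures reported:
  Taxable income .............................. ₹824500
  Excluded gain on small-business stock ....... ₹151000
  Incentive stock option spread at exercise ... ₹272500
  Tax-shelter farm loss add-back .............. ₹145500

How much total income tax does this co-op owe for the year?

₹209025

Minimum tax:
  Adjusted income: ₹824500 + ₹151000 + ₹272500 + ₹145500 = ₹1393500
  Exemption: 25% × (₹1393500 − ₹1148000) = ₹61375 ≥ ₹41000, so the exemption is fully phased out
  Base: ₹1393500 − ₹0 = ₹1393500
  ₹1393500 × 15% = ₹209025

Standard income tax:
  ₹121000 × 10% = ₹12100
  ₹235000 × 19% = ₹44650
  ₹468500 × 27% = ₹126495
  → ₹183245

₹209025 > ₹183245, so the minimum tax is the binding amount.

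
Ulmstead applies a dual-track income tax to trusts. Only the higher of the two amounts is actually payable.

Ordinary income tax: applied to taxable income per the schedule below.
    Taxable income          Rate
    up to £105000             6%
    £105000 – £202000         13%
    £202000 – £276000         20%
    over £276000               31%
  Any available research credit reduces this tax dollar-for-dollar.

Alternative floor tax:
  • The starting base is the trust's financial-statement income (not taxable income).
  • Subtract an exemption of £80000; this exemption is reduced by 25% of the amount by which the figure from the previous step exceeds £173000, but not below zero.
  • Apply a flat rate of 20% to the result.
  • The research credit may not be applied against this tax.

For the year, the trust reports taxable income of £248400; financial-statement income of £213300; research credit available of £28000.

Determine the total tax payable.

Alternative floor tax:
  Base (financial-statement income): £213300
  Exemption: £80000 − 25% × (£213300 − £173000) = £80000 − £10075 = £69925
  Base: £213300 − £69925 = £143375
  £143375 × 20% = £28675

Ordinary income tax:
  £105000 × 6% = £6300
  £97000 × 13% = £12610
  £46400 × 20% = £9280
  → £28190
  Less research credit £28000 → £190

£28675 > £190, so the alternative floor tax is the binding amount.

£28675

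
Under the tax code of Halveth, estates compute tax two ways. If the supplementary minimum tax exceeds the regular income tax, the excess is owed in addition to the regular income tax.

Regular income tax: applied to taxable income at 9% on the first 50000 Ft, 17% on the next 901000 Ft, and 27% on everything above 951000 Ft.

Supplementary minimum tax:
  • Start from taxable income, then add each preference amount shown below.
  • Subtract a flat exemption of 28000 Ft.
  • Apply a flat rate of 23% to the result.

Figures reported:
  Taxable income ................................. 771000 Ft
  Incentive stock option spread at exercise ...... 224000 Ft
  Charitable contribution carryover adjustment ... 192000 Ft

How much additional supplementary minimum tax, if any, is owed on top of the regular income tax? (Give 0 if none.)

139500 Ft

Supplementary minimum tax:
  Adjusted income: 771000 Ft + 224000 Ft + 192000 Ft = 1187000 Ft
  Less exemption 28000 Ft → base 1159000 Ft
  1159000 Ft × 23% = 266570 Ft

Regular income tax:
  50000 Ft × 9% = 4500 Ft
  721000 Ft × 17% = 122570 Ft
  → 127070 Ft

Excess of supplementary minimum tax over regular income tax: 266570 Ft − 127070 Ft = 139500 Ft.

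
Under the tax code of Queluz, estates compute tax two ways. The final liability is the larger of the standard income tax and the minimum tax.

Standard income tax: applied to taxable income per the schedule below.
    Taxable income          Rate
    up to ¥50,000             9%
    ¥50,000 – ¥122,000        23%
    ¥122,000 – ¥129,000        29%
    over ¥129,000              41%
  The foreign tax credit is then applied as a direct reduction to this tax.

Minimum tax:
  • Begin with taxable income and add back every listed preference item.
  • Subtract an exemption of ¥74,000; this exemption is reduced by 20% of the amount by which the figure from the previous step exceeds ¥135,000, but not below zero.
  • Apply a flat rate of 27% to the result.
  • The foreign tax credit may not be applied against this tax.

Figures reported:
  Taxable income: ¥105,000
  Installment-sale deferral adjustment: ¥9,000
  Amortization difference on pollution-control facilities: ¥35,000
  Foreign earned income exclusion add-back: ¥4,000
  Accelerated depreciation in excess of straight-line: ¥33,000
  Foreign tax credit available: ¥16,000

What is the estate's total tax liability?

Standard income tax:
  ¥50,000 × 9% = ¥4,500
  ¥55,000 × 23% = ¥12,650
  → ¥17,150
  Less foreign tax credit ¥16,000 → ¥1,150

Minimum tax:
  Adjusted income: ¥105,000 + ¥9,000 + ¥35,000 + ¥4,000 + ¥33,000 = ¥186,000
  Exemption: ¥74,000 − 20% × (¥186,000 − ¥135,000) = ¥74,000 − ¥10,200 = ¥63,800
  Base: ¥186,000 − ¥63,800 = ¥122,200
  ¥122,200 × 27% = ¥32,994

¥32,994 > ¥1,150, so the minimum tax is the binding amount.

¥32,994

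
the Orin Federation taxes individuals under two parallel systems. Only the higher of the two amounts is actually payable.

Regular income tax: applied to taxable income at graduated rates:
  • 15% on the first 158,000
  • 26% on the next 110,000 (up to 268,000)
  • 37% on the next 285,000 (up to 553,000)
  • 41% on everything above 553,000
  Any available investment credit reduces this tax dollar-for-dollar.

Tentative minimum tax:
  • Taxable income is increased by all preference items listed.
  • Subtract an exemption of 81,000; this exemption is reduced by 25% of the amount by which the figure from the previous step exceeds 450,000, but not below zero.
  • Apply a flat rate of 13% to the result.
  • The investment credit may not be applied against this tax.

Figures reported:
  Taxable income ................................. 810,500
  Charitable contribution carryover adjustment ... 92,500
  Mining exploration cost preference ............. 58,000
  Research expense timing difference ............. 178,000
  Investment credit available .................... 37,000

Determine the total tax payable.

226,325

Tentative minimum tax:
  Adjusted income: 810,500 + 92,500 + 58,000 + 178,000 = 1,139,000
  Exemption: 25% × (1,139,000 − 450,000) = 172,250 ≥ 81,000, so the exemption is fully phased out
  Base: 1,139,000 − 0 = 1,139,000
  1,139,000 × 13% = 148,070

Regular income tax:
  158,000 × 15% = 23,700
  110,000 × 26% = 28,600
  285,000 × 37% = 105,450
  257,500 × 41% = 105,575
  → 263,325
  Less investment credit 37,000 → 226,325

226,325 > 148,070, so the regular income tax governs.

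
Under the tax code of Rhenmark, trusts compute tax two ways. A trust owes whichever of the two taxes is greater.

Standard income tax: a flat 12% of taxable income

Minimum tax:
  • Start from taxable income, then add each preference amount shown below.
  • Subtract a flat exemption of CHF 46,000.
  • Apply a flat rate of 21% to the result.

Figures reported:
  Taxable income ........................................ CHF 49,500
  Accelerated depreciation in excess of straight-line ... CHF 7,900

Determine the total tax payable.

Standard income tax:
  CHF 49,500 × 12% = CHF 5,940

Minimum tax:
  Adjusted income: CHF 49,500 + CHF 7,900 = CHF 57,400
  Less exemption CHF 46,000 → base CHF 11,400
  CHF 11,400 × 21% = CHF 2,394

CHF 5,940 > CHF 2,394, so the standard income tax governs.

CHF 5,940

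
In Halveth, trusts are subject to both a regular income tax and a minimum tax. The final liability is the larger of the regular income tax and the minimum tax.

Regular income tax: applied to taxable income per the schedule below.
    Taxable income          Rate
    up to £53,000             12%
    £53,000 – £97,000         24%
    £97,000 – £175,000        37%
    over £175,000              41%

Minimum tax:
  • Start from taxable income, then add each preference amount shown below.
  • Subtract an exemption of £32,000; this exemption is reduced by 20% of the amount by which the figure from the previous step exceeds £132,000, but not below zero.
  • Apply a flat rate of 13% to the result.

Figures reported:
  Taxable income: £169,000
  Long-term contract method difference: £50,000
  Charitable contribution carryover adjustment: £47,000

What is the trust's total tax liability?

£43,560

Minimum tax:
  Adjusted income: £169,000 + £50,000 + £47,000 = £266,000
  Exemption: £32,000 − 20% × (£266,000 − £132,000) = £32,000 − £26,800 = £5,200
  Base: £266,000 − £5,200 = £260,800
  £260,800 × 13% = £33,904

Regular income tax:
  £53,000 × 12% = £6,360
  £44,000 × 24% = £10,560
  £72,000 × 37% = £26,640
  → £43,560

£43,560 > £33,904, so the regular income tax governs.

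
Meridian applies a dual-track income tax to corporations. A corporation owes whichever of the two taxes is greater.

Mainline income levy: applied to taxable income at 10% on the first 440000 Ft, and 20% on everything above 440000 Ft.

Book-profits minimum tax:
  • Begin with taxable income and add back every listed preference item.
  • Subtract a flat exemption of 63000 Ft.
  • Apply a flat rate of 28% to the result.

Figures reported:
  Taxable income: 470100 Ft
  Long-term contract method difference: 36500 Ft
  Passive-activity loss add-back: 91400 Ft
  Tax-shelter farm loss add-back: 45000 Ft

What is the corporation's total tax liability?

Mainline income levy:
  440000 Ft × 10% = 44000 Ft
  30100 Ft × 20% = 6020 Ft
  → 50020 Ft

Book-profits minimum tax:
  Adjusted income: 470100 Ft + 36500 Ft + 91400 Ft + 45000 Ft = 643000 Ft
  Less exemption 63000 Ft → base 580000 Ft
  580000 Ft × 28% = 162400 Ft

162400 Ft > 50020 Ft, so the book-profits minimum tax is the binding amount.

162400 Ft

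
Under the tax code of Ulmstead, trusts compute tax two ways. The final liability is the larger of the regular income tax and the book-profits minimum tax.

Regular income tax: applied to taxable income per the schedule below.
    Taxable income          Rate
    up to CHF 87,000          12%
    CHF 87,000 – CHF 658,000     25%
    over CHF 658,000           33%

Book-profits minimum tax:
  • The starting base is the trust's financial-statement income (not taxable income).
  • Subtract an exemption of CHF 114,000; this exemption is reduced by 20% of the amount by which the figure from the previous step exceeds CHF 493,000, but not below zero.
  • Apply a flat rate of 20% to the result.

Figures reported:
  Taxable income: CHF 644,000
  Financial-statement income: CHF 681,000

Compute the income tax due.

CHF 149,690

Book-profits minimum tax:
  Base (financial-statement income): CHF 681,000
  Exemption: CHF 114,000 − 20% × (CHF 681,000 − CHF 493,000) = CHF 114,000 − CHF 37,600 = CHF 76,400
  Base: CHF 681,000 − CHF 76,400 = CHF 604,600
  CHF 604,600 × 20% = CHF 120,920

Regular income tax:
  CHF 87,000 × 12% = CHF 10,440
  CHF 557,000 × 25% = CHF 139,250
  → CHF 149,690

CHF 149,690 > CHF 120,920, so the regular income tax governs.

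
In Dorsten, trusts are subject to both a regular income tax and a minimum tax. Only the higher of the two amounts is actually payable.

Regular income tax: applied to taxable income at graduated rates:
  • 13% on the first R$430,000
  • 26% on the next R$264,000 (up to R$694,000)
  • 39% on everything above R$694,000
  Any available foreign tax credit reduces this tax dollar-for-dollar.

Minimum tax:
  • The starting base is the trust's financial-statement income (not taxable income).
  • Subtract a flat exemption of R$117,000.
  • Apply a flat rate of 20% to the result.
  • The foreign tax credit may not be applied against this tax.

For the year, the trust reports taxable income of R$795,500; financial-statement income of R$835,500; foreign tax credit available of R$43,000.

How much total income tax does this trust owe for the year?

Regular income tax:
  R$430,000 × 13% = R$55,900
  R$264,000 × 26% = R$68,640
  R$101,500 × 39% = R$39,585
  → R$164,125
  Less foreign tax credit R$43,000 → R$121,125

Minimum tax:
  Base (financial-statement income): R$835,500
  Less exemption R$117,000 → base R$718,500
  R$718,500 × 20% = R$143,700

R$143,700 > R$121,125, so the minimum tax is the binding amount.

R$143,700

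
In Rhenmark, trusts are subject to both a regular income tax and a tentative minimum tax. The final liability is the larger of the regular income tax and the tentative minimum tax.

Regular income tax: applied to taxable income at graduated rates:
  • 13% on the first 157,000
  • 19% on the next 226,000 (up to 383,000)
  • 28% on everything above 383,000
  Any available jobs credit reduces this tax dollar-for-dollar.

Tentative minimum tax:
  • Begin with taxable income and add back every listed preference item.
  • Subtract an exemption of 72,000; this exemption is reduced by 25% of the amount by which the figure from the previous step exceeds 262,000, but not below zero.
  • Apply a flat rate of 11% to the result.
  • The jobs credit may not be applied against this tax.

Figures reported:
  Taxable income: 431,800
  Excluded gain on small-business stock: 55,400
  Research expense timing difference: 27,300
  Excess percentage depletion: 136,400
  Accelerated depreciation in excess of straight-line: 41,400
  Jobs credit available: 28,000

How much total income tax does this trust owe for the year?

Tentative minimum tax:
  Adjusted income: 431,800 + 55,400 + 27,300 + 136,400 + 41,400 = 692,300
  Exemption: 25% × (692,300 − 262,000) = 107,575 ≥ 72,000, so the exemption is fully phased out
  Base: 692,300 − 0 = 692,300
  692,300 × 11% = 76,153

Regular income tax:
  157,000 × 13% = 20,410
  226,000 × 19% = 42,940
  48,800 × 28% = 13,664
  → 77,014
  Less jobs credit 28,000 → 49,014

76,153 > 49,014, so the tentative minimum tax is the binding amount.

76,153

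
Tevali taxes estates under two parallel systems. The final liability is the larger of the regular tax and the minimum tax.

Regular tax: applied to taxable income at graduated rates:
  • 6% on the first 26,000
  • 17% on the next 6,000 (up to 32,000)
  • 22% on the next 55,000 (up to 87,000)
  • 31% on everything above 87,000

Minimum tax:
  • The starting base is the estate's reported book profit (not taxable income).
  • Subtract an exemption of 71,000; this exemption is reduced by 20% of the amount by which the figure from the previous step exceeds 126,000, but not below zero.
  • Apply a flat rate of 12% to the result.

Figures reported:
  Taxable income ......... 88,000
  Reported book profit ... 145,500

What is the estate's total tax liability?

Regular tax:
  26,000 × 6% = 1,560
  6,000 × 17% = 1,020
  55,000 × 22% = 12,100
  1,000 × 31% = 310
  → 14,990

Minimum tax:
  Base (reported book profit): 145,500
  Exemption: 71,000 − 20% × (145,500 − 126,000) = 71,000 − 3,900 = 67,100
  Base: 145,500 − 67,100 = 78,400
  78,400 × 12% = 9,408

14,990 > 9,408, so the regular tax governs.

14,990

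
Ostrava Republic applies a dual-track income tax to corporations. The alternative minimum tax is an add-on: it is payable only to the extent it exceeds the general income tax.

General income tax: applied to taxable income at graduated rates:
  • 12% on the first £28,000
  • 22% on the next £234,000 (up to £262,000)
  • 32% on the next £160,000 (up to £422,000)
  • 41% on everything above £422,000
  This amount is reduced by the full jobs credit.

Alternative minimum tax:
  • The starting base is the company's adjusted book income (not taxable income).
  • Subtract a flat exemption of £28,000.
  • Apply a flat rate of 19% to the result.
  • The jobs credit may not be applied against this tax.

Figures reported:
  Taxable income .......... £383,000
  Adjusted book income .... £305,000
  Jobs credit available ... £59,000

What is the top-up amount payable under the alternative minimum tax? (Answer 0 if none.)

Alternative minimum tax:
  Base (adjusted book income): £305,000
  Less exemption £28,000 → base £277,000
  £277,000 × 19% = £52,630

General income tax:
  £28,000 × 12% = £3,360
  £234,000 × 22% = £51,480
  £121,000 × 32% = £38,720
  → £93,560
  Less jobs credit £59,000 → £34,560

Excess of alternative minimum tax over general income tax: £52,630 − £34,560 = £18,070.

£18,070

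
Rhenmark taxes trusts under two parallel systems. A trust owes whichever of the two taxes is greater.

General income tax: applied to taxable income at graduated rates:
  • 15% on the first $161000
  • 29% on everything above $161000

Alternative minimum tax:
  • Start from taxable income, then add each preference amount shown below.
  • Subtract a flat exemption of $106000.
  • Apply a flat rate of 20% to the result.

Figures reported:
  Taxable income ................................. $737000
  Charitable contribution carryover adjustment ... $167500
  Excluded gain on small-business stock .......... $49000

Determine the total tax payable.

$191190

General income tax:
  $161000 × 15% = $24150
  $576000 × 29% = $167040
  → $191190

Alternative minimum tax:
  Adjusted income: $737000 + $167500 + $49000 = $953500
  Less exemption $106000 → base $847500
  $847500 × 20% = $169500

$191190 > $169500, so the general income tax governs.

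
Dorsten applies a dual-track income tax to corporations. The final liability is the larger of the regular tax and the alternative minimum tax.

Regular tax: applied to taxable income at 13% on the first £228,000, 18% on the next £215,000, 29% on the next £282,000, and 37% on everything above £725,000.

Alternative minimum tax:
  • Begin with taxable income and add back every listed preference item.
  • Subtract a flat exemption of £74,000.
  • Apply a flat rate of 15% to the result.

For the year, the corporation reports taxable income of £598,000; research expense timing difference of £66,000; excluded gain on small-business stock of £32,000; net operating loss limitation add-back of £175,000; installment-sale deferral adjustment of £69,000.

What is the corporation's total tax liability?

£129,900

Regular tax:
  £228,000 × 13% = £29,640
  £215,000 × 18% = £38,700
  £155,000 × 29% = £44,950
  → £113,290

Alternative minimum tax:
  Adjusted income: £598,000 + £66,000 + £32,000 + £175,000 + £69,000 = £940,000
  Less exemption £74,000 → base £866,000
  £866,000 × 15% = £129,900

£129,900 > £113,290, so the alternative minimum tax is the binding amount.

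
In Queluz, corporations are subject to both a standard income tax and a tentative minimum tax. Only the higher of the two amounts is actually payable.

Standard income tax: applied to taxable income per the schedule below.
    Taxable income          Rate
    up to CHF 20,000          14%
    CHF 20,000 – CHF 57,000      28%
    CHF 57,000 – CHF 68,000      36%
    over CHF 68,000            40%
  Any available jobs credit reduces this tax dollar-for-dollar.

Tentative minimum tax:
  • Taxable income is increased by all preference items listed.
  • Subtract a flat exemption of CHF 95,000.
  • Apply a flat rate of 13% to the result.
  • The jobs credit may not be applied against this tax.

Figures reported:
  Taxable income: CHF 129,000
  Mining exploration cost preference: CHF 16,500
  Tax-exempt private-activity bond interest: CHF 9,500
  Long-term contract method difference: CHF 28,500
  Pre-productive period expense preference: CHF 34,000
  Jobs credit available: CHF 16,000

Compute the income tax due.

Standard income tax:
  CHF 20,000 × 14% = CHF 2,800
  CHF 37,000 × 28% = CHF 10,360
  CHF 11,000 × 36% = CHF 3,960
  CHF 61,000 × 40% = CHF 24,400
  → CHF 41,520
  Less jobs credit CHF 16,000 → CHF 25,520

Tentative minimum tax:
  Adjusted income: CHF 129,000 + CHF 16,500 + CHF 9,500 + CHF 28,500 + CHF 34,000 = CHF 217,500
  Less exemption CHF 95,000 → base CHF 122,500
  CHF 122,500 × 13% = CHF 15,925

CHF 25,520 > CHF 15,925, so the standard income tax governs.

CHF 25,520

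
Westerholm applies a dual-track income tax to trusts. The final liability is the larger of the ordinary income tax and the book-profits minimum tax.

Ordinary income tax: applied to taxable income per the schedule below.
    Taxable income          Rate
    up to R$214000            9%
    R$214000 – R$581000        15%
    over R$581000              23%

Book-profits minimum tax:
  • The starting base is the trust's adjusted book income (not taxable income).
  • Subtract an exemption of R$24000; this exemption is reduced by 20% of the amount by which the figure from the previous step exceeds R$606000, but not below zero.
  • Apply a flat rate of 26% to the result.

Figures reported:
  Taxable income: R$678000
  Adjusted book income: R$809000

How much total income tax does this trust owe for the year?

Book-profits minimum tax:
  Base (adjusted book income): R$809000
  Exemption: 20% × (R$809000 − R$606000) = R$40600 ≥ R$24000, so the exemption is fully phased out
  Base: R$809000 − R$0 = R$809000
  R$809000 × 26% = R$210340

Ordinary income tax:
  R$214000 × 9% = R$19260
  R$367000 × 15% = R$55050
  R$97000 × 23% = R$22310
  → R$96620

R$210340 > R$96620, so the book-profits minimum tax is the binding amount.

R$210340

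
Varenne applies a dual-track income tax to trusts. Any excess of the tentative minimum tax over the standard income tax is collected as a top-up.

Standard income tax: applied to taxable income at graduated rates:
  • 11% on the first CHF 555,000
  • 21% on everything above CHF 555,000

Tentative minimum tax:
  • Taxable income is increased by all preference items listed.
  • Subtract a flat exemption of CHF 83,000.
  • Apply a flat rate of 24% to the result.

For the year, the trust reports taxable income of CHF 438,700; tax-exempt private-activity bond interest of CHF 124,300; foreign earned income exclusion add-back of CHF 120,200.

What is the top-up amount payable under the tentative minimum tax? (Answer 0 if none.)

CHF 95,791

Tentative minimum tax:
  Adjusted income: CHF 438,700 + CHF 124,300 + CHF 120,200 = CHF 683,200
  Less exemption CHF 83,000 → base CHF 600,200
  CHF 600,200 × 24% = CHF 144,048

Standard income tax:
  CHF 438,700 × 11% = CHF 48,257

Excess of tentative minimum tax over standard income tax: CHF 144,048 − CHF 48,257 = CHF 95,791.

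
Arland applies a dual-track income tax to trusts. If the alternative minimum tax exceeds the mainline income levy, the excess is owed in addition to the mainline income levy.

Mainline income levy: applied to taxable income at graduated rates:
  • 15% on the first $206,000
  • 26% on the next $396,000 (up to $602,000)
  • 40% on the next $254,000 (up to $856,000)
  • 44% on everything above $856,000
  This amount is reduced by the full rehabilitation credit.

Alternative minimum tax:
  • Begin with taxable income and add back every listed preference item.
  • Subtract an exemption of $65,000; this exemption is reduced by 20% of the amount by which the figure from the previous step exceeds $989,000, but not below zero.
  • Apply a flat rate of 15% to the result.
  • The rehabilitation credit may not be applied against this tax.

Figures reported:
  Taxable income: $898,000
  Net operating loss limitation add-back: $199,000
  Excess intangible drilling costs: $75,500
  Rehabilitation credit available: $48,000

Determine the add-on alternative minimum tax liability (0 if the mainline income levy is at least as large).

$0

Mainline income levy:
  $206,000 × 15% = $30,900
  $396,000 × 26% = $102,960
  $254,000 × 40% = $101,600
  $42,000 × 44% = $18,480
  → $253,940
  Less rehabilitation credit $48,000 → $205,940

Alternative minimum tax:
  Adjusted income: $898,000 + $199,000 + $75,500 = $1,172,500
  Exemption: $65,000 − 20% × ($1,172,500 − $989,000) = $65,000 − $36,700 = $28,300
  Base: $1,172,500 − $28,300 = $1,144,200
  $1,144,200 × 15% = $171,630

$171,630 ≤ $205,940, so no add-on is due.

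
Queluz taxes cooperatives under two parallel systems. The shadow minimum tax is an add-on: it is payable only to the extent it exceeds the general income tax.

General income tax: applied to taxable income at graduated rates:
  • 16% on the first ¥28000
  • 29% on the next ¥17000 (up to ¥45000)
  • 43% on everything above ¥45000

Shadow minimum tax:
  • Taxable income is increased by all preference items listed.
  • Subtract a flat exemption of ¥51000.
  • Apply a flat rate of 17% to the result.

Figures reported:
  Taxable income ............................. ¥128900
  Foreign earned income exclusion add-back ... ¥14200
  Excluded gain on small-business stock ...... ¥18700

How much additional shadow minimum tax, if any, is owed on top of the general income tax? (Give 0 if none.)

¥0

General income tax:
  ¥28000 × 16% = ¥4480
  ¥17000 × 29% = ¥4930
  ¥83900 × 43% = ¥36077
  → ¥45487

Shadow minimum tax:
  Adjusted income: ¥128900 + ¥14200 + ¥18700 = ¥161800
  Less exemption ¥51000 → base ¥110800
  ¥110800 × 17% = ¥18836

¥18836 ≤ ¥45487, so no add-on is due.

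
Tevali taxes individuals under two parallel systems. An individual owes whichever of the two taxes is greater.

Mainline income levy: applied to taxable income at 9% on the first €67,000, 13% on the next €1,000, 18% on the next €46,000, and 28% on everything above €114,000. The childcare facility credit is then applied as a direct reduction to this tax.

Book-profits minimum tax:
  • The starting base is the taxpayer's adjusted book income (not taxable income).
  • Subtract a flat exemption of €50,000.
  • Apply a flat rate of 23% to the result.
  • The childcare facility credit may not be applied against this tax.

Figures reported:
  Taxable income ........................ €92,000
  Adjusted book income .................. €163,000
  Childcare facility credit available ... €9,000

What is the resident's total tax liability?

€25,990

Book-profits minimum tax:
  Base (adjusted book income): €163,000
  Less exemption €50,000 → base €113,000
  €113,000 × 23% = €25,990

Mainline income levy:
  €67,000 × 9% = €6,030
  €1,000 × 13% = €130
  €24,000 × 18% = €4,320
  → €10,480
  Less childcare facility credit €9,000 → €1,480

€25,990 > €1,480, so the book-profits minimum tax is the binding amount.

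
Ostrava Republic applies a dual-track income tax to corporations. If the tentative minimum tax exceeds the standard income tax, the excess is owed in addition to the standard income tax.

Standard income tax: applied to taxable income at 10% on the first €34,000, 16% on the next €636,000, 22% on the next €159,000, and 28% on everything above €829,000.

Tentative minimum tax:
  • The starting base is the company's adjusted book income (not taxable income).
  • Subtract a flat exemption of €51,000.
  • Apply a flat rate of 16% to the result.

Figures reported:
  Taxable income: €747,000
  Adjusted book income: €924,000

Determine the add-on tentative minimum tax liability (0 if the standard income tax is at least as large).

Tentative minimum tax:
  Base (adjusted book income): €924,000
  Less exemption €51,000 → base €873,000
  €873,000 × 16% = €139,680

Standard income tax:
  €34,000 × 10% = €3,400
  €636,000 × 16% = €101,760
  €77,000 × 22% = €16,940
  → €122,100

Excess of tentative minimum tax over standard income tax: €139,680 − €122,100 = €17,580.

€17,580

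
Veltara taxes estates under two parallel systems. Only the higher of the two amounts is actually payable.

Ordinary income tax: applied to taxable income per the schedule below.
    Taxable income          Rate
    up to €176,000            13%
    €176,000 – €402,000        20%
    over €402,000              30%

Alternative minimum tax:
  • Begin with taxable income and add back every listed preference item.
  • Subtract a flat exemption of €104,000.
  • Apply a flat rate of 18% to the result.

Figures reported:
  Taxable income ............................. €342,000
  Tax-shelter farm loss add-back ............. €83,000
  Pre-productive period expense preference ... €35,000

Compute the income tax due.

€64,080

Ordinary income tax:
  €176,000 × 13% = €22,880
  €166,000 × 20% = €33,200
  → €56,080

Alternative minimum tax:
  Adjusted income: €342,000 + €83,000 + €35,000 = €460,000
  Less exemption €104,000 → base €356,000
  €356,000 × 18% = €64,080

€64,080 > €56,080, so the alternative minimum tax is the binding amount.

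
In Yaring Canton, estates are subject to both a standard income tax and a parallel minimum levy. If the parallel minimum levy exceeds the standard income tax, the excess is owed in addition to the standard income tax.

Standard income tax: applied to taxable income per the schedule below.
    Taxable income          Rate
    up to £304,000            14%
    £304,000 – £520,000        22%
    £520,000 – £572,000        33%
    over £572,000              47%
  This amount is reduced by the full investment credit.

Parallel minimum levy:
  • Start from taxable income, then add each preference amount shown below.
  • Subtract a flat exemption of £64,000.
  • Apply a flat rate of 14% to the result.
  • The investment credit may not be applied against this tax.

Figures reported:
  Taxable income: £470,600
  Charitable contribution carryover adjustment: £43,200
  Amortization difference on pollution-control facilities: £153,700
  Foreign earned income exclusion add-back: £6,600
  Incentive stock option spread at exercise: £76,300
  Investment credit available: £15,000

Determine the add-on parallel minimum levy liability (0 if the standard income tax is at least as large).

Standard income tax:
  £304,000 × 14% = £42,560
  £166,600 × 22% = £36,652
  → £79,212
  Less investment credit £15,000 → £64,212

Parallel minimum levy:
  Adjusted income: £470,600 + £43,200 + £153,700 + £6,600 + £76,300 = £750,400
  Less exemption £64,000 → base £686,400
  £686,400 × 14% = £96,096

Excess of parallel minimum levy over standard income tax: £96,096 − £64,212 = £31,884.

£31,884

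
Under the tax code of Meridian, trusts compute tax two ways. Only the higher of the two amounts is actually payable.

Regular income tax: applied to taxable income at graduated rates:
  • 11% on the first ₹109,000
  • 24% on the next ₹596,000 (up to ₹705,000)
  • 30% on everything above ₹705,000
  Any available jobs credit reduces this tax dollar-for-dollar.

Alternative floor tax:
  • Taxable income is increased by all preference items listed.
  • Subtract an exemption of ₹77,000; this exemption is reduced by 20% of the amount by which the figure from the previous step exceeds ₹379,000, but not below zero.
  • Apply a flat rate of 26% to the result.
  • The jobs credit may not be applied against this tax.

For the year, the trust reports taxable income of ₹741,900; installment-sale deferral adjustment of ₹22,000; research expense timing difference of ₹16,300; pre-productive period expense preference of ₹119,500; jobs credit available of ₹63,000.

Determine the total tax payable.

₹233,922

Regular income tax:
  ₹109,000 × 11% = ₹11,990
  ₹596,000 × 24% = ₹143,040
  ₹36,900 × 30% = ₹11,070
  → ₹166,100
  Less jobs credit ₹63,000 → ₹103,100

Alternative floor tax:
  Adjusted income: ₹741,900 + ₹22,000 + ₹16,300 + ₹119,500 = ₹899,700
  Exemption: 20% × (₹899,700 − ₹379,000) = ₹104,140 ≥ ₹77,000, so the exemption is fully phased out
  Base: ₹899,700 − ₹0 = ₹899,700
  ₹899,700 × 26% = ₹233,922

₹233,922 > ₹103,100, so the alternative floor tax is the binding amount.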